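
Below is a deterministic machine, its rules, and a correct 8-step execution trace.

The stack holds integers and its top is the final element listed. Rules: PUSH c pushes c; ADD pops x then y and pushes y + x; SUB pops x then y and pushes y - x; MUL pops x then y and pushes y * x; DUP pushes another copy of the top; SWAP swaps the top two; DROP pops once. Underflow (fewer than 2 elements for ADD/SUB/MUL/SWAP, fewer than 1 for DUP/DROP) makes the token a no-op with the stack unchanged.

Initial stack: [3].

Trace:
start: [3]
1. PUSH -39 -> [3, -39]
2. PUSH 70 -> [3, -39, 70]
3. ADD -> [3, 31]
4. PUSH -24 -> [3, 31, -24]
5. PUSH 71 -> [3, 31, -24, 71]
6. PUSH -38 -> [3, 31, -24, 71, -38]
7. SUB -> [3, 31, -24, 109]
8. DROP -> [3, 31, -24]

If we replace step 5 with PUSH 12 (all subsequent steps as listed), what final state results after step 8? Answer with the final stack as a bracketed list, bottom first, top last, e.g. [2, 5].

[3, 31, -24]

(re-executing from step 5 with the substitution; state before step 5: [3, 31, -24])
5. PUSH 12 -> [3, 31, -24, 12]
6. PUSH -38 -> [3, 31, -24, 12, -38]
7. SUB -> [3, 31, -24, 50]
8. DROP -> [3, 31, -24]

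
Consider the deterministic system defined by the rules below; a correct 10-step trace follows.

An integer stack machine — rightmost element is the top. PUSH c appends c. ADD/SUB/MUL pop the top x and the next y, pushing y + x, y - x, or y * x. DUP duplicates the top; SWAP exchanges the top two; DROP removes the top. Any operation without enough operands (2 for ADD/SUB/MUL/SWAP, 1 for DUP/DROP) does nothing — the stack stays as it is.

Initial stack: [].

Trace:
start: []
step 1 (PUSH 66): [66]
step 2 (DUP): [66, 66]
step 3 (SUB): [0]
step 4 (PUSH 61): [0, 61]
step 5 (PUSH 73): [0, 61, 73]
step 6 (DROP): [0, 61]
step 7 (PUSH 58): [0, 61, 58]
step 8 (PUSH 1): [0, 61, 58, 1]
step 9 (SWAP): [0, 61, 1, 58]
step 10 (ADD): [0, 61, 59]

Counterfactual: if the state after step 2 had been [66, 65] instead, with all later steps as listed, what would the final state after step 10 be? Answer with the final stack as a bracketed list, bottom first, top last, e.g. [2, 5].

[1, 61, 59]

state after step 2 := [66, 65]
step 3 (SUB): [1]
step 4 (PUSH 61): [1, 61]
step 5 (PUSH 73): [1, 61, 73]
step 6 (DROP): [1, 61]
step 7 (PUSH 58): [1, 61, 58]
step 8 (PUSH 1): [1, 61, 58, 1]
step 9 (SWAP): [1, 61, 1, 58]
step 10 (ADD): [1, 61, 59]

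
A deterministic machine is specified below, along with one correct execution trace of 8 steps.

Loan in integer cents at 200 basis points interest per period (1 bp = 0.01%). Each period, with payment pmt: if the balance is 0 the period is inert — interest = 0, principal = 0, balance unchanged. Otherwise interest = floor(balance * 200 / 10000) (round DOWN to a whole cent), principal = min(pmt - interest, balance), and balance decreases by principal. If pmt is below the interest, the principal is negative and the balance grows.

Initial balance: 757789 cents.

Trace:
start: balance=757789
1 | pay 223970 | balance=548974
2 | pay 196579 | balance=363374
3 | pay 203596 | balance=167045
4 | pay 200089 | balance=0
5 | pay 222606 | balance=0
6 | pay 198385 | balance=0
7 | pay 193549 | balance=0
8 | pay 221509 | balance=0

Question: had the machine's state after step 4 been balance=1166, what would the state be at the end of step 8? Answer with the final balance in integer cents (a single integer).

state after step 4 := balance=1166
5 | pay 222606 | balance=0
6 | pay 198385 | balance=0
7 | pay 193549 | balance=0
8 | pay 221509 | balance=0

0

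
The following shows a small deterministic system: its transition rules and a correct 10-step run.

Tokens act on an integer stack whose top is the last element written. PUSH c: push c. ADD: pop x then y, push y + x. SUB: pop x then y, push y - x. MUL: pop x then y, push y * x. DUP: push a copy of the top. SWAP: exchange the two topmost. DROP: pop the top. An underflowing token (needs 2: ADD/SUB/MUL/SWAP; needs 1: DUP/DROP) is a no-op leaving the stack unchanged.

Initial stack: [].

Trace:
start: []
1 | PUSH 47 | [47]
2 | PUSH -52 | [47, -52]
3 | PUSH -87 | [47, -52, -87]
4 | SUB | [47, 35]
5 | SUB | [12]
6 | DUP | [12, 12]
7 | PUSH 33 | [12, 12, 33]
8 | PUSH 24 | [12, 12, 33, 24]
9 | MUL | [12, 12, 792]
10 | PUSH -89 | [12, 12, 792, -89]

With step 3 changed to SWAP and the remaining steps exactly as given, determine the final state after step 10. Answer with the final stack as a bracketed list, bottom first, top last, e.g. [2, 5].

(re-executing from step 3 with the substitution; state before step 3: [47, -52])
3 | SWAP | [-52, 47]
4 | SUB | [-99]
5 | SUB | [-99]
6 | DUP | [-99, -99]
7 | PUSH 33 | [-99, -99, 33]
8 | PUSH 24 | [-99, -99, 33, 24]
9 | MUL | [-99, -99, 792]
10 | PUSH -89 | [-99, -99, 792, -89]

[-99, -99, 792, -89]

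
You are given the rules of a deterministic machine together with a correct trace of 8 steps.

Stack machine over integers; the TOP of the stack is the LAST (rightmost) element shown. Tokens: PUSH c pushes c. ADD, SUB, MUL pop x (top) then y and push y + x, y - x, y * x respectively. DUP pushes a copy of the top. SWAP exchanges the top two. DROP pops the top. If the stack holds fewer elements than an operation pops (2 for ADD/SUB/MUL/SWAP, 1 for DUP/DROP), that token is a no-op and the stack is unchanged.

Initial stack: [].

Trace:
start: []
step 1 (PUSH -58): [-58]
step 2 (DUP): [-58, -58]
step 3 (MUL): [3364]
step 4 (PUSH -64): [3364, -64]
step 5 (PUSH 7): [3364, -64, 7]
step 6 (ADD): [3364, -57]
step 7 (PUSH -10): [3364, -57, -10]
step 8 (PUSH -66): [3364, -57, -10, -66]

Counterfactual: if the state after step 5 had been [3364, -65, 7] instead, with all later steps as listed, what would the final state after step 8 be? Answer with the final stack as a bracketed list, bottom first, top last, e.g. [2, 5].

[3364, -58, -10, -66]

state after step 5 := [3364, -65, 7]
step 6 (ADD): [3364, -58]
step 7 (PUSH -10): [3364, -58, -10]
step 8 (PUSH -66): [3364, -58, -10, -66]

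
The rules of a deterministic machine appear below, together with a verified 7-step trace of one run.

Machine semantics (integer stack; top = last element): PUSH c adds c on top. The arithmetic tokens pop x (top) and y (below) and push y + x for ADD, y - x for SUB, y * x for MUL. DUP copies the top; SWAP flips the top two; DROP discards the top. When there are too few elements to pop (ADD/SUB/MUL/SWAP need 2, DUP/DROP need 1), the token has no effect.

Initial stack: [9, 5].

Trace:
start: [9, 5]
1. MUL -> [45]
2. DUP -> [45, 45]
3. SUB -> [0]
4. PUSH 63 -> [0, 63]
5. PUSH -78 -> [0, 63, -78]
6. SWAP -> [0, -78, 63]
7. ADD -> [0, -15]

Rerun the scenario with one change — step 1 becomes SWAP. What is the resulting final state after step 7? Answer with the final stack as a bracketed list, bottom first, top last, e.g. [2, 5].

(re-executing from step 1 with the substitution; state before step 1: [9, 5])
1. SWAP -> [5, 9]
2. DUP -> [5, 9, 9]
3. SUB -> [5, 0]
4. PUSH 63 -> [5, 0, 63]
5. PUSH -78 -> [5, 0, 63, -78]
6. SWAP -> [5, 0, -78, 63]
7. ADD -> [5, 0, -15]

[5, 0, -15]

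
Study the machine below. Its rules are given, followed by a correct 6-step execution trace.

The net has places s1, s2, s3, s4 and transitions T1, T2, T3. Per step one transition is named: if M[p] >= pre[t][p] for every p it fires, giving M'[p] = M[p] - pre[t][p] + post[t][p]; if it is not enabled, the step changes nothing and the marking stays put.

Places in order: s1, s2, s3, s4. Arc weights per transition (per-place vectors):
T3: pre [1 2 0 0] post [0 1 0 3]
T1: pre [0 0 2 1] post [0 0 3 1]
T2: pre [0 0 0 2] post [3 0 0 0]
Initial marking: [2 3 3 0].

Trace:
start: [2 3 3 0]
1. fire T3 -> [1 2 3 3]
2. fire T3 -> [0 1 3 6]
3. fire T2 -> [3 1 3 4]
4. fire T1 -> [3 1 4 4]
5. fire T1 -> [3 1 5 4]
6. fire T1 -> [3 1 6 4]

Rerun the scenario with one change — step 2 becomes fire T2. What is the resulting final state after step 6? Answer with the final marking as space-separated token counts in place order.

(re-executing from step 2 with the substitution; state before step 2: [1 2 3 3])
2. fire T2 -> [4 2 3 1]
3. fire T2 -> [4 2 3 1]
4. fire T1 -> [4 2 4 1]
5. fire T1 -> [4 2 5 1]
6. fire T1 -> [4 2 6 1]

4 2 6 1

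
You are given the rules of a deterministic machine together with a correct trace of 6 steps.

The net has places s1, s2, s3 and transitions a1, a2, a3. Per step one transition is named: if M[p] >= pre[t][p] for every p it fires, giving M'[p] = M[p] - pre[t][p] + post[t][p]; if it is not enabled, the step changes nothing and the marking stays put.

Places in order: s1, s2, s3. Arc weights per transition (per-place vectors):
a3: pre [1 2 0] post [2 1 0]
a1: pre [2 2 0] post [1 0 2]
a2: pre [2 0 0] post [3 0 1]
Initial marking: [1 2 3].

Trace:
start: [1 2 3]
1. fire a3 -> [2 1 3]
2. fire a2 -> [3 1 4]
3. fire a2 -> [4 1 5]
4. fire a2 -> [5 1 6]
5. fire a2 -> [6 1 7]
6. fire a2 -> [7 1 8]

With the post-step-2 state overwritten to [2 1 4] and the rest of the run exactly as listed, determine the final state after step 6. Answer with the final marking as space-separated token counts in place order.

state after step 2 := [2 1 4]
3. fire a2 -> [3 1 5]
4. fire a2 -> [4 1 6]
5. fire a2 -> [5 1 7]
6. fire a2 -> [6 1 8]

6 1 8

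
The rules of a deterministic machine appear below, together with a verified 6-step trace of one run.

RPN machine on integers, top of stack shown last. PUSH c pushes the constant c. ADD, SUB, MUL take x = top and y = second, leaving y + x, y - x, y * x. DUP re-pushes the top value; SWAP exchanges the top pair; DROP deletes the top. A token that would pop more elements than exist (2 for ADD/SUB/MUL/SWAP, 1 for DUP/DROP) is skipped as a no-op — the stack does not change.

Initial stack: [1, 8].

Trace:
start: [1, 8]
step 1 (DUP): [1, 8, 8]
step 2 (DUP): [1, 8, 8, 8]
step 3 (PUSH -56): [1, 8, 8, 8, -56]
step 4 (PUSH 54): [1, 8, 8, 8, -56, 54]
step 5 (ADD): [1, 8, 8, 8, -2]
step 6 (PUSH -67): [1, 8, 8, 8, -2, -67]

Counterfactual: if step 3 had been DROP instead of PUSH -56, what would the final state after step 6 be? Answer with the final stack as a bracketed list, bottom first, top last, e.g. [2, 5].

(re-executing from step 3 with the substitution; state before step 3: [1, 8, 8, 8])
step 3 (DROP): [1, 8, 8]
step 4 (PUSH 54): [1, 8, 8, 54]
step 5 (ADD): [1, 8, 62]
step 6 (PUSH -67): [1, 8, 62, -67]

[1, 8, 62, -67]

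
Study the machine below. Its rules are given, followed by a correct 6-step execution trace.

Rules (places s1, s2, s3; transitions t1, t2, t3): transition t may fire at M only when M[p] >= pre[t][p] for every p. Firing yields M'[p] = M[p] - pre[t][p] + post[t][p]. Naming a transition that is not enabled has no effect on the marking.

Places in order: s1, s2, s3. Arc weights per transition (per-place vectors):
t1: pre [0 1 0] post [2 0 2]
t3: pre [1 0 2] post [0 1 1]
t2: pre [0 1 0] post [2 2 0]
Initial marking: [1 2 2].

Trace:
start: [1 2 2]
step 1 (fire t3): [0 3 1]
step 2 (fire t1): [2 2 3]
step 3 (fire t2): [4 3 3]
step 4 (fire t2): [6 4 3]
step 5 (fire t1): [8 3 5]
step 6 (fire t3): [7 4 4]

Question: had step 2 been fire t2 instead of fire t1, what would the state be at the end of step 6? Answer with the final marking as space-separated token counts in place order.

7 6 2

(re-executing from step 2 with the substitution; state before step 2: [0 3 1])
step 2 (fire t2): [2 4 1]
step 3 (fire t2): [4 5 1]
step 4 (fire t2): [6 6 1]
step 5 (fire t1): [8 5 3]
step 6 (fire t3): [7 6 2]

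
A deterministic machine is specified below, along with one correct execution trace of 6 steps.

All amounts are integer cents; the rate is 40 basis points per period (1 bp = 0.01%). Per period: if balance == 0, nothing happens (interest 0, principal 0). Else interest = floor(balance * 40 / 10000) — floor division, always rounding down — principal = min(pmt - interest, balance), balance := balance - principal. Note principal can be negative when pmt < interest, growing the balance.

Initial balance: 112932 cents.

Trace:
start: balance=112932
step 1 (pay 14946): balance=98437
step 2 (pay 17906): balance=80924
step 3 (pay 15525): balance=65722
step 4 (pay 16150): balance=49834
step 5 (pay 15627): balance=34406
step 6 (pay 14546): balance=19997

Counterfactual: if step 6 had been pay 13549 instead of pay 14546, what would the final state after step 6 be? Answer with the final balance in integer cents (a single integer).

20994

(re-executing from step 6 with the substitution; state before step 6: balance=34406)
step 6 (pay 13549): balance=20994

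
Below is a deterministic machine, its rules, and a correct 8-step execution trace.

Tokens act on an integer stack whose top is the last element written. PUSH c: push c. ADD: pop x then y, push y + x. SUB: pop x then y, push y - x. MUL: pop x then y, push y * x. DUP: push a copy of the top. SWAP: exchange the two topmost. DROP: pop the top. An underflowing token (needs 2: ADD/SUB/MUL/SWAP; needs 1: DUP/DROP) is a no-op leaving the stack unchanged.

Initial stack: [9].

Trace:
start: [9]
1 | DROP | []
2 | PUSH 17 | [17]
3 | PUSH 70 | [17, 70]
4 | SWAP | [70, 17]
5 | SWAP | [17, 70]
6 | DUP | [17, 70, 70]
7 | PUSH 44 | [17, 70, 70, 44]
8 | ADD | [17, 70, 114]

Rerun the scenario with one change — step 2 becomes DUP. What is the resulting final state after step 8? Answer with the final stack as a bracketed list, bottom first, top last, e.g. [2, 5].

(re-executing from step 2 with the substitution; state before step 2: [])
2 | DUP | []
3 | PUSH 70 | [70]
4 | SWAP | [70]
5 | SWAP | [70]
6 | DUP | [70, 70]
7 | PUSH 44 | [70, 70, 44]
8 | ADD | [70, 114]

[70, 114]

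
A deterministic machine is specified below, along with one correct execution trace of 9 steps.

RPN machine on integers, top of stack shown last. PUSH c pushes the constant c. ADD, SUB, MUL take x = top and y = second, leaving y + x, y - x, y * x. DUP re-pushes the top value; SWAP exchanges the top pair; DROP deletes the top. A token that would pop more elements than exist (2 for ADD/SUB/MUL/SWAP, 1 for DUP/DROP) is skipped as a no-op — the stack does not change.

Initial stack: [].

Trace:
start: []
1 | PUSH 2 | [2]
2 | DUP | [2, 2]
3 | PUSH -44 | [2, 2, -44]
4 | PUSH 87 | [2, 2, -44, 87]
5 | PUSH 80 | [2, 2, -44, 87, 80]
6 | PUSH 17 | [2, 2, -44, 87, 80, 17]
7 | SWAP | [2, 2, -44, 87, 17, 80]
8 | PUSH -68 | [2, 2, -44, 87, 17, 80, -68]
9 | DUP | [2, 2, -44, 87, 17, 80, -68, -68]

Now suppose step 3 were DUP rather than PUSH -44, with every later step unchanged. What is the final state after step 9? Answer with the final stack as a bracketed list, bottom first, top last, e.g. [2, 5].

(re-executing from step 3 with the substitution; state before step 3: [2, 2])
3 | DUP | [2, 2, 2]
4 | PUSH 87 | [2, 2, 2, 87]
5 | PUSH 80 | [2, 2, 2, 87, 80]
6 | PUSH 17 | [2, 2, 2, 87, 80, 17]
7 | SWAP | [2, 2, 2, 87, 17, 80]
8 | PUSH -68 | [2, 2, 2, 87, 17, 80, -68]
9 | DUP | [2, 2, 2, 87, 17, 80, -68, -68]

[2, 2, 2, 87, 17, 80, -68, -68]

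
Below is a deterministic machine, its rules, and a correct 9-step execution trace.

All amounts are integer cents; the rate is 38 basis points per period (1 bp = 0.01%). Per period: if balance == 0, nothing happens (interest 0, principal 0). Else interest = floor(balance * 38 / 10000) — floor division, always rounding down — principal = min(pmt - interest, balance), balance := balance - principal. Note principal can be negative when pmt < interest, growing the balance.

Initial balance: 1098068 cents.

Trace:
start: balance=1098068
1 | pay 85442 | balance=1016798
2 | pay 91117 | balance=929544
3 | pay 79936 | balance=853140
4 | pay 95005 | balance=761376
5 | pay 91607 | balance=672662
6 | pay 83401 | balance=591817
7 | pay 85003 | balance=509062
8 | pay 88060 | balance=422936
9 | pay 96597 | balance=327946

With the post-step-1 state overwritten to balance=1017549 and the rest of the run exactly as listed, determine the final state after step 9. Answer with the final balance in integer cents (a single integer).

328721

state after step 1 := balance=1017549
2 | pay 91117 | balance=930298
3 | pay 79936 | balance=853897
4 | pay 95005 | balance=762136
5 | pay 91607 | balance=673425
6 | pay 83401 | balance=592583
7 | pay 85003 | balance=509831
8 | pay 88060 | balance=423708
9 | pay 96597 | balance=328721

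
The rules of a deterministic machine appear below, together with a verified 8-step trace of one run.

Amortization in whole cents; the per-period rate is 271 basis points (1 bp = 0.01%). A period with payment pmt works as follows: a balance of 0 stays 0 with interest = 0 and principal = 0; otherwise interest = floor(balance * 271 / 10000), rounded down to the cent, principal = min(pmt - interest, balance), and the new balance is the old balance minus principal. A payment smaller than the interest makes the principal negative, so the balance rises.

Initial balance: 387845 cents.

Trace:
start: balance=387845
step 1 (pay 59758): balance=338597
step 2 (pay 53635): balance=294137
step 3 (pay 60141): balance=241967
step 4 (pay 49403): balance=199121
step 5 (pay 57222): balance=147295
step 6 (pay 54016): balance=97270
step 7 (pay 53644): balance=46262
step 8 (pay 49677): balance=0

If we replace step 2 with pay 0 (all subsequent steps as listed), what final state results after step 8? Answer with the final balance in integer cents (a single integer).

60806

(re-executing from step 2 with the substitution; state before step 2: balance=338597)
step 2 (pay 0): balance=347772
step 3 (pay 60141): balance=297055
step 4 (pay 49403): balance=255702
step 5 (pay 57222): balance=205409
step 6 (pay 54016): balance=156959
step 7 (pay 53644): balance=107568
step 8 (pay 49677): balance=60806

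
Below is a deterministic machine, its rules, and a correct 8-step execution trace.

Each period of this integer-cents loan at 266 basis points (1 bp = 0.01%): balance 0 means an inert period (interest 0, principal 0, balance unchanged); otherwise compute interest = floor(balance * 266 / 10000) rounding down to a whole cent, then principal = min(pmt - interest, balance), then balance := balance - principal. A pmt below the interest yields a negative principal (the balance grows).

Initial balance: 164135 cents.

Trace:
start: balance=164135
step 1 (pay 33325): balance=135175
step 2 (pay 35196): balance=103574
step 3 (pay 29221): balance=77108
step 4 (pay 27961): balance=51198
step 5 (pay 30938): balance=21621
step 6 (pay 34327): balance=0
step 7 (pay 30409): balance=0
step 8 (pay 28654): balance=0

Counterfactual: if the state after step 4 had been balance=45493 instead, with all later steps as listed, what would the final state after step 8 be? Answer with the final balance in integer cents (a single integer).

0

state after step 4 := balance=45493
step 5 (pay 30938): balance=15765
step 6 (pay 34327): balance=0
step 7 (pay 30409): balance=0
step 8 (pay 28654): balance=0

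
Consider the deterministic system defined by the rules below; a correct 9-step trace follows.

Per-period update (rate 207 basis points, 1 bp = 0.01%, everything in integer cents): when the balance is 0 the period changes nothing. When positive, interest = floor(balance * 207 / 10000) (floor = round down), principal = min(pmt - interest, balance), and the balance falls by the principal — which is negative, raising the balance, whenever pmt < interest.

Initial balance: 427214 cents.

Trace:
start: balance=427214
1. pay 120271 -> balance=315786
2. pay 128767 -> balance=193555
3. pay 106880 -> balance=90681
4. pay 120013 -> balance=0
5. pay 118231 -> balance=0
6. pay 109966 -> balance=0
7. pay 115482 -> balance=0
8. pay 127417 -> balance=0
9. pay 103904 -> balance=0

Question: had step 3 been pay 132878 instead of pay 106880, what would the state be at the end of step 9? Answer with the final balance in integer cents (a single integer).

0

(re-executing from step 3 with the substitution; state before step 3: balance=193555)
3. pay 132878 -> balance=64683
4. pay 120013 -> balance=0
5. pay 118231 -> balance=0
6. pay 109966 -> balance=0
7. pay 115482 -> balance=0
8. pay 127417 -> balance=0
9. pay 103904 -> balance=0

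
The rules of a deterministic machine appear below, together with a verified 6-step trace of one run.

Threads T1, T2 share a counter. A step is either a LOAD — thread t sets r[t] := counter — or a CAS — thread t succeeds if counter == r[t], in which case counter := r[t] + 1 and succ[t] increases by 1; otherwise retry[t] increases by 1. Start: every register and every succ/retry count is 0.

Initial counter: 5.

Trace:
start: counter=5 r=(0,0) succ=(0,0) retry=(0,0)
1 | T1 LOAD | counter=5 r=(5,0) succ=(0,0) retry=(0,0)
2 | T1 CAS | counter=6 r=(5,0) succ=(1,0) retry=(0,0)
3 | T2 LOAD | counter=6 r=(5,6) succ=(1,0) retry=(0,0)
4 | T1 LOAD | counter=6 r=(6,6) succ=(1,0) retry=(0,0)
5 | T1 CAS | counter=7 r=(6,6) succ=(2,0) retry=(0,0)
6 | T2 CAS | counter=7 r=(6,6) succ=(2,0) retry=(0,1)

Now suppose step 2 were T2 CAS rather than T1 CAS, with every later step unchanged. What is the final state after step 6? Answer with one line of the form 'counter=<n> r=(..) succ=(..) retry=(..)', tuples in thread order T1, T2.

counter=6 r=(5,5) succ=(1,0) retry=(0,2)

(re-executing from step 2 with the substitution; state before step 2: counter=5 r=(5,0) succ=(0,0) retry=(0,0))
2 | T2 CAS | counter=5 r=(5,0) succ=(0,0) retry=(0,1)
3 | T2 LOAD | counter=5 r=(5,5) succ=(0,0) retry=(0,1)
4 | T1 LOAD | counter=5 r=(5,5) succ=(0,0) retry=(0,1)
5 | T1 CAS | counter=6 r=(5,5) succ=(1,0) retry=(0,1)
6 | T2 CAS | counter=6 r=(5,5) succ=(1,0) retry=(0,2)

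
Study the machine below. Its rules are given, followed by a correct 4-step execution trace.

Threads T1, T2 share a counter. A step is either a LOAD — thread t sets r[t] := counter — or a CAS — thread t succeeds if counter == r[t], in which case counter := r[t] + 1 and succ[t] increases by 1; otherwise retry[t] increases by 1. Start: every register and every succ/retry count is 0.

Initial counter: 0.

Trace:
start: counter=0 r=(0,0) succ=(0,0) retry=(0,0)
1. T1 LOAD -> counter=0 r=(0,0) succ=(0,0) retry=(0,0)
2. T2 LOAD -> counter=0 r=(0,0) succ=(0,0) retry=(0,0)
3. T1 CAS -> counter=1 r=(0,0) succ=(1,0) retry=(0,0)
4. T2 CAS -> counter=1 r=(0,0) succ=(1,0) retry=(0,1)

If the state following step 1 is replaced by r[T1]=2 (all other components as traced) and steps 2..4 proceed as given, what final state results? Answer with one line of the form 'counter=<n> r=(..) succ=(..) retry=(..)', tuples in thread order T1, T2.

state after step 1 := counter=0 r=(2,0) succ=(0,0) retry=(0,0)
2. T2 LOAD -> counter=0 r=(2,0) succ=(0,0) retry=(0,0)
3. T1 CAS -> counter=0 r=(2,0) succ=(0,0) retry=(1,0)
4. T2 CAS -> counter=1 r=(2,0) succ=(0,1) retry=(1,0)

counter=1 r=(2,0) succ=(0,1) retry=(1,0)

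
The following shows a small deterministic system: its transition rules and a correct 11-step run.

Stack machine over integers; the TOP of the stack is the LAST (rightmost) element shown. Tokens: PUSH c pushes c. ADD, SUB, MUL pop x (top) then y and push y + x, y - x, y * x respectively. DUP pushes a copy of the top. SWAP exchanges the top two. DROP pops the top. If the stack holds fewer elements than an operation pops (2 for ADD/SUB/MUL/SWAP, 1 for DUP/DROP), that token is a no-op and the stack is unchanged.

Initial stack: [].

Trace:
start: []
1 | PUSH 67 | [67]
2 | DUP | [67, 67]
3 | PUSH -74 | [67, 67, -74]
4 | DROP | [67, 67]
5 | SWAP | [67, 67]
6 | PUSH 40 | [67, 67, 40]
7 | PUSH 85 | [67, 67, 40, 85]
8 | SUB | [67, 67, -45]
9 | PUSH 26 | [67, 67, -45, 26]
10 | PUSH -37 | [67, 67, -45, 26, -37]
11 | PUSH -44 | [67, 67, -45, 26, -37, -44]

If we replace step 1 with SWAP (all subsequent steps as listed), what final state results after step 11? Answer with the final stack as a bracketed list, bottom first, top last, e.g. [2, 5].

[-45, 26, -37, -44]

(re-executing from step 1 with the substitution; state before step 1: [])
1 | SWAP | []
2 | DUP | []
3 | PUSH -74 | [-74]
4 | DROP | []
5 | SWAP | []
6 | PUSH 40 | [40]
7 | PUSH 85 | [40, 85]
8 | SUB | [-45]
9 | PUSH 26 | [-45, 26]
10 | PUSH -37 | [-45, 26, -37]
11 | PUSH -44 | [-45, 26, -37, -44]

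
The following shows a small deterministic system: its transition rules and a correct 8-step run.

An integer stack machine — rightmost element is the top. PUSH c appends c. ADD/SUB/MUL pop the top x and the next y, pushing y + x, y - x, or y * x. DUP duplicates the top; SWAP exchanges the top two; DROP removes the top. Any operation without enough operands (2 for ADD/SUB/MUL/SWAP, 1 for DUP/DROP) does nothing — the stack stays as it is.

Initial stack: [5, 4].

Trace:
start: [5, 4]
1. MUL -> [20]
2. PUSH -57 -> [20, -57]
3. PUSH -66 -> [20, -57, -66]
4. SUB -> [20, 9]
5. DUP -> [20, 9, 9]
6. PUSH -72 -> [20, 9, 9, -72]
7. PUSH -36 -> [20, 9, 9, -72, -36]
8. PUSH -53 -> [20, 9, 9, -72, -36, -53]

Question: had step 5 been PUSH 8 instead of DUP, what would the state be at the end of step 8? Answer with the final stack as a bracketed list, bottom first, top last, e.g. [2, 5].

[20, 9, 8, -72, -36, -53]

(re-executing from step 5 with the substitution; state before step 5: [20, 9])
5. PUSH 8 -> [20, 9, 8]
6. PUSH -72 -> [20, 9, 8, -72]
7. PUSH -36 -> [20, 9, 8, -72, -36]
8. PUSH -53 -> [20, 9, 8, -72, -36, -53]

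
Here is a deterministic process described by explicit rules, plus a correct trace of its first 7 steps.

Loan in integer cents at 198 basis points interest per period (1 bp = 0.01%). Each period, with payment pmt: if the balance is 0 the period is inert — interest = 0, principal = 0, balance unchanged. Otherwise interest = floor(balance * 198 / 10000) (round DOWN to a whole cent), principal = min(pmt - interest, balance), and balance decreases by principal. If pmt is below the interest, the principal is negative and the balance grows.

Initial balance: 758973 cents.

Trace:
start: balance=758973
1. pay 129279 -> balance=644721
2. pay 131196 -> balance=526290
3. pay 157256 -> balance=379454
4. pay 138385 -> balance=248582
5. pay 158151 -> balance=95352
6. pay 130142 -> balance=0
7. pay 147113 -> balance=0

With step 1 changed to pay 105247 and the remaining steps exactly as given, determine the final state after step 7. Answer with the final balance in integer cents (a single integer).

(re-executing from step 1 with the substitution; state before step 1: balance=758973)
1. pay 105247 -> balance=668753
2. pay 131196 -> balance=550798
3. pay 157256 -> balance=404447
4. pay 138385 -> balance=274070
5. pay 158151 -> balance=121345
6. pay 130142 -> balance=0
7. pay 147113 -> balance=0

0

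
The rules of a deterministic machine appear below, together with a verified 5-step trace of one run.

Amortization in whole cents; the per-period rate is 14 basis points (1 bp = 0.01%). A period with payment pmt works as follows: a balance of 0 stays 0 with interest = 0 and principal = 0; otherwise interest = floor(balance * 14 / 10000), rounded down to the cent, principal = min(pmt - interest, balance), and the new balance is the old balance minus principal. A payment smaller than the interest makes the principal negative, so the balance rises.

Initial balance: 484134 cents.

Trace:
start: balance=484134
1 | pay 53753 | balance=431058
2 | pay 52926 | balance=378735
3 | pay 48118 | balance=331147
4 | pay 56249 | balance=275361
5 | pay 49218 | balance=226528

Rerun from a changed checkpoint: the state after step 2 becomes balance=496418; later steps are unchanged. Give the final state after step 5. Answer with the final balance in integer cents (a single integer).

state after step 2 := balance=496418
3 | pay 48118 | balance=448994
4 | pay 56249 | balance=393373
5 | pay 49218 | balance=344705

344705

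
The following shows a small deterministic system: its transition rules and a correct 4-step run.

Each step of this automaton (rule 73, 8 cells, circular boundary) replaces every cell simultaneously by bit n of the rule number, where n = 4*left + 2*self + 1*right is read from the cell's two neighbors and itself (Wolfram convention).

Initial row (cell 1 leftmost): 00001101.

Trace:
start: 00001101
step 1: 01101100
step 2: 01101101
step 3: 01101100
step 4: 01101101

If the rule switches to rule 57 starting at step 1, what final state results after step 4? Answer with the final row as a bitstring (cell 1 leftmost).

10100110

(re-executing steps 1..4 under rule 57; state before step 1: 00001101)
step 1: 11101010
step 2: 10010101
step 3: 01001011
step 4: 10100110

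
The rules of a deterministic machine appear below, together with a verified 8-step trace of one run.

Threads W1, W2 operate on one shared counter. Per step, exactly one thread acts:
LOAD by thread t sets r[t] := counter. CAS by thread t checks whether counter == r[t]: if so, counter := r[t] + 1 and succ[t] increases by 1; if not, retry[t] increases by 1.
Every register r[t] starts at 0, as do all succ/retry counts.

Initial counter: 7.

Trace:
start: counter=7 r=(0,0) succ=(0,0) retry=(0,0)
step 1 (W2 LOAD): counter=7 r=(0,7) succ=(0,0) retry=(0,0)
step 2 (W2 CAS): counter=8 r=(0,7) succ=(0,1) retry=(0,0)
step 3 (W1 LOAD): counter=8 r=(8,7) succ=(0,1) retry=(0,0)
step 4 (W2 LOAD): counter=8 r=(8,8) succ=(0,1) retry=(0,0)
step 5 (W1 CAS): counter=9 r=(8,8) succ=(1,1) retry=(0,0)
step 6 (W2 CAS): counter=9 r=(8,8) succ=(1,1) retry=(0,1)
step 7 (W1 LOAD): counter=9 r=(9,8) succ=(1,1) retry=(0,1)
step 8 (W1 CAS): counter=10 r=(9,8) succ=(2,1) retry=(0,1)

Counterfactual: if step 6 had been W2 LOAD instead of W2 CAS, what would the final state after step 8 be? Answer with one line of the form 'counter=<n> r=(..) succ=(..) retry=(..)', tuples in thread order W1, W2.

(re-executing from step 6 with the substitution; state before step 6: counter=9 r=(8,8) succ=(1,1) retry=(0,0))
step 6 (W2 LOAD): counter=9 r=(8,9) succ=(1,1) retry=(0,0)
step 7 (W1 LOAD): counter=9 r=(9,9) succ=(1,1) retry=(0,0)
step 8 (W1 CAS): counter=10 r=(9,9) succ=(2,1) retry=(0,0)

counter=10 r=(9,9) succ=(2,1) retry=(0,0)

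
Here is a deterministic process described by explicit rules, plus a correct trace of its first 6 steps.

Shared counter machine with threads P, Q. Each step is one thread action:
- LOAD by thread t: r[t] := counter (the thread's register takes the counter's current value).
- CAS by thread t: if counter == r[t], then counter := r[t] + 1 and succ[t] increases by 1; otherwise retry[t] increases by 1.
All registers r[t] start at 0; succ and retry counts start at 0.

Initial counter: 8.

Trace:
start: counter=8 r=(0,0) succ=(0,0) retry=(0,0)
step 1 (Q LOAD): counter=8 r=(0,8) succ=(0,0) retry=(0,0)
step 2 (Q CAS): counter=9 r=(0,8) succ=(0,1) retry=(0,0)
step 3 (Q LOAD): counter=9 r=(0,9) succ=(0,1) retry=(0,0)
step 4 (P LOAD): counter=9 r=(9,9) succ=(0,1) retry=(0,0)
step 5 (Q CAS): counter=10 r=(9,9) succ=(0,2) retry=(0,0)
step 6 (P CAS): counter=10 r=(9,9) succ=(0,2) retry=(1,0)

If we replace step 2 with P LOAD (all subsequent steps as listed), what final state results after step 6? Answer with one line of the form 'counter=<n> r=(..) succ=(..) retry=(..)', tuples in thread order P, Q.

counter=9 r=(8,8) succ=(0,1) retry=(1,0)

(re-executing from step 2 with the substitution; state before step 2: counter=8 r=(0,8) succ=(0,0) retry=(0,0))
step 2 (P LOAD): counter=8 r=(8,8) succ=(0,0) retry=(0,0)
step 3 (Q LOAD): counter=8 r=(8,8) succ=(0,0) retry=(0,0)
step 4 (P LOAD): counter=8 r=(8,8) succ=(0,0) retry=(0,0)
step 5 (Q CAS): counter=9 r=(8,8) succ=(0,1) retry=(0,0)
step 6 (P CAS): counter=9 r=(8,8) succ=(0,1) retry=(1,0)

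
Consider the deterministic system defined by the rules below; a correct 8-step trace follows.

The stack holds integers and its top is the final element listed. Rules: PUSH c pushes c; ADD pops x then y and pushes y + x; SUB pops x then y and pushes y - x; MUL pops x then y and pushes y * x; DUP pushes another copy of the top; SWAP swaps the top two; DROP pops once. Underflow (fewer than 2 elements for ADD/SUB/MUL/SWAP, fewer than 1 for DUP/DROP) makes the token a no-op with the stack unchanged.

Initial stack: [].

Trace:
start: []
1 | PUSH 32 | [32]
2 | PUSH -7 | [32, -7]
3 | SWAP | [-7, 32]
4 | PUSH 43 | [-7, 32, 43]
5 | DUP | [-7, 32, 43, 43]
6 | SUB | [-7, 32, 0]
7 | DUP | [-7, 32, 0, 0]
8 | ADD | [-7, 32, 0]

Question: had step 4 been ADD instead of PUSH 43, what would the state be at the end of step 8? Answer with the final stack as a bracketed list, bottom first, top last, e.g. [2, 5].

[0]

(re-executing from step 4 with the substitution; state before step 4: [-7, 32])
4 | ADD | [25]
5 | DUP | [25, 25]
6 | SUB | [0]
7 | DUP | [0, 0]
8 | ADD | [0]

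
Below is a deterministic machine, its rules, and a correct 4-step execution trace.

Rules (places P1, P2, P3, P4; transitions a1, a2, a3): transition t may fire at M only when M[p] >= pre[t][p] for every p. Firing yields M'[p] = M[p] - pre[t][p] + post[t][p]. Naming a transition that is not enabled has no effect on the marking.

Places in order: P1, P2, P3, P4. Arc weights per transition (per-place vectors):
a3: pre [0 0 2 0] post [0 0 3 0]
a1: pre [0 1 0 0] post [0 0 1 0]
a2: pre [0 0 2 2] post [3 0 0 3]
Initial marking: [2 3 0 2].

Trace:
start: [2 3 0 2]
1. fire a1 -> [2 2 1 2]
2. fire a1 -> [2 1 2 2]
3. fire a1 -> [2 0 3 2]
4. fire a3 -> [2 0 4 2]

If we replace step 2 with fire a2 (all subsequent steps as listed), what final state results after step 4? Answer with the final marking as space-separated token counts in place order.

2 1 3 2

(re-executing from step 2 with the substitution; state before step 2: [2 2 1 2])
2. fire a2 -> [2 2 1 2]
3. fire a1 -> [2 1 2 2]
4. fire a3 -> [2 1 3 2]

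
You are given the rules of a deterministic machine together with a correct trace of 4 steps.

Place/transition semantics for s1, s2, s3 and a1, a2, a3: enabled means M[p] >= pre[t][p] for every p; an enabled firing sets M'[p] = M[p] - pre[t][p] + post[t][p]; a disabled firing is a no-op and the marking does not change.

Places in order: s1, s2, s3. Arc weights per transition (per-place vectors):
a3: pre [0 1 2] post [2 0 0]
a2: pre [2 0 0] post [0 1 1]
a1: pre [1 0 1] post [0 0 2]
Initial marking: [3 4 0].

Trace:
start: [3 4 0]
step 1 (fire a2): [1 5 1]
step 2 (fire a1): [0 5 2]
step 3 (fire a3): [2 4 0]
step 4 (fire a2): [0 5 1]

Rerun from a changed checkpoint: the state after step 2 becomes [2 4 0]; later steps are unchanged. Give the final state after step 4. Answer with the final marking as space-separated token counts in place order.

0 5 1

state after step 2 := [2 4 0]
step 3 (fire a3): [2 4 0]
step 4 (fire a2): [0 5 1]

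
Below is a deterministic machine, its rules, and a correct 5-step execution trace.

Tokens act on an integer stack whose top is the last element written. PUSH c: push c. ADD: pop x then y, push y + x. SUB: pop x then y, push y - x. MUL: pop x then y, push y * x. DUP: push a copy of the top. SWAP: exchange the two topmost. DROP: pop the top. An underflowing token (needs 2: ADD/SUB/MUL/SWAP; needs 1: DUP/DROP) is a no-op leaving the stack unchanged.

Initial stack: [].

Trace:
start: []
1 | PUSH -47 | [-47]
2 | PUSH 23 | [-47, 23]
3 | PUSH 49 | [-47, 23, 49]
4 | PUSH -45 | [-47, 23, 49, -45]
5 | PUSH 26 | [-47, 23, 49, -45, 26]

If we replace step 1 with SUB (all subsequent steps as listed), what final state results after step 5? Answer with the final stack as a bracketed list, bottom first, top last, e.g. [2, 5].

(re-executing from step 1 with the substitution; state before step 1: [])
1 | SUB | []
2 | PUSH 23 | [23]
3 | PUSH 49 | [23, 49]
4 | PUSH -45 | [23, 49, -45]
5 | PUSH 26 | [23, 49, -45, 26]

[23, 49, -45, 26]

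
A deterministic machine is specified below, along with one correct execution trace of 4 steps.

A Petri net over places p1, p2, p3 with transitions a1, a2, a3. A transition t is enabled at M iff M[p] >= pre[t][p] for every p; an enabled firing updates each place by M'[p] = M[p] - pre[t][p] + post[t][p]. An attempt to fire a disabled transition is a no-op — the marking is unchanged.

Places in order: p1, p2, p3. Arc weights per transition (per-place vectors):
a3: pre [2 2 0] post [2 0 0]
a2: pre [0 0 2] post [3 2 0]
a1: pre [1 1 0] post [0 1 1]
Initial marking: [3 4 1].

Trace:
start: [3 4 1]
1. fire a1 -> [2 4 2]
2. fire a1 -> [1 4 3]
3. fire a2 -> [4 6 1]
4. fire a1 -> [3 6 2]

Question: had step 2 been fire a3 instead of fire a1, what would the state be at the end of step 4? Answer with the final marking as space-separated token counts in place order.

(re-executing from step 2 with the substitution; state before step 2: [2 4 2])
2. fire a3 -> [2 2 2]
3. fire a2 -> [5 4 0]
4. fire a1 -> [4 4 1]

4 4 1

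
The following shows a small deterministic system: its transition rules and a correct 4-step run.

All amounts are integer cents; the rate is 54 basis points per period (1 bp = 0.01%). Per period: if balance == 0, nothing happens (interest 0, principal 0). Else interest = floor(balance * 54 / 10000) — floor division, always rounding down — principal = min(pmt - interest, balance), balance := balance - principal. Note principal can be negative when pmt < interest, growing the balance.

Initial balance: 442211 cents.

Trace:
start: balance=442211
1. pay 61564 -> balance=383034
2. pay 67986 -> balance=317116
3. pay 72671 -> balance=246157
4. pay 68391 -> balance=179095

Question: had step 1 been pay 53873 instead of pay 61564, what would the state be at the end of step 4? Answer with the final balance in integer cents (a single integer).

(re-executing from step 1 with the substitution; state before step 1: balance=442211)
1. pay 53873 -> balance=390725
2. pay 67986 -> balance=324848
3. pay 72671 -> balance=253931
4. pay 68391 -> balance=186911

186911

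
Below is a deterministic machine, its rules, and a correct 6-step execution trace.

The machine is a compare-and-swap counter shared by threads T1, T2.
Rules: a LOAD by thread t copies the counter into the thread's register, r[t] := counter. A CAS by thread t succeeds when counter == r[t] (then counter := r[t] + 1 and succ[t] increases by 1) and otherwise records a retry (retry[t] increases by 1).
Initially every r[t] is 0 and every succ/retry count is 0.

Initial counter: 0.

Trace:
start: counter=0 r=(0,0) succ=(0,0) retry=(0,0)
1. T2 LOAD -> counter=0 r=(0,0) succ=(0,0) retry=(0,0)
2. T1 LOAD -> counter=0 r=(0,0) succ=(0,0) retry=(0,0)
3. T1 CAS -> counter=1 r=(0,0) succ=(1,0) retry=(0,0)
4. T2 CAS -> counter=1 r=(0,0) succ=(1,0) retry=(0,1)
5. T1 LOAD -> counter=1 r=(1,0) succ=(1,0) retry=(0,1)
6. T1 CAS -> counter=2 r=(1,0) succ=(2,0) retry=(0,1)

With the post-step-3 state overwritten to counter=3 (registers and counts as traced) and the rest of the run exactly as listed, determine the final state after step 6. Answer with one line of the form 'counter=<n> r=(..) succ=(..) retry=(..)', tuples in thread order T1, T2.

counter=4 r=(3,0) succ=(2,0) retry=(0,1)

state after step 3 := counter=3 r=(0,0) succ=(1,0) retry=(0,0)
4. T2 CAS -> counter=3 r=(0,0) succ=(1,0) retry=(0,1)
5. T1 LOAD -> counter=3 r=(3,0) succ=(1,0) retry=(0,1)
6. T1 CAS -> counter=4 r=(3,0) succ=(2,0) retry=(0,1)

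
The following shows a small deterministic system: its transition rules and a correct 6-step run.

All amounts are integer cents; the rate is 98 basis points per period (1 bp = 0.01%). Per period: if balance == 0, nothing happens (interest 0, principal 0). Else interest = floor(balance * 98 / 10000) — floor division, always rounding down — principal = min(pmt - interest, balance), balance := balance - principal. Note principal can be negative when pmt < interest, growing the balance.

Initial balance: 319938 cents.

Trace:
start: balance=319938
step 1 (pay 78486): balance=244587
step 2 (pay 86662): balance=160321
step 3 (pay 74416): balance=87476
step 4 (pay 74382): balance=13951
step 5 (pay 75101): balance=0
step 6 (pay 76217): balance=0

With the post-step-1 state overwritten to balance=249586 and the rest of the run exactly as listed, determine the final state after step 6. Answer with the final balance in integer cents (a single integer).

state after step 1 := balance=249586
step 2 (pay 86662): balance=165369
step 3 (pay 74416): balance=92573
step 4 (pay 74382): balance=19098
step 5 (pay 75101): balance=0
step 6 (pay 76217): balance=0

0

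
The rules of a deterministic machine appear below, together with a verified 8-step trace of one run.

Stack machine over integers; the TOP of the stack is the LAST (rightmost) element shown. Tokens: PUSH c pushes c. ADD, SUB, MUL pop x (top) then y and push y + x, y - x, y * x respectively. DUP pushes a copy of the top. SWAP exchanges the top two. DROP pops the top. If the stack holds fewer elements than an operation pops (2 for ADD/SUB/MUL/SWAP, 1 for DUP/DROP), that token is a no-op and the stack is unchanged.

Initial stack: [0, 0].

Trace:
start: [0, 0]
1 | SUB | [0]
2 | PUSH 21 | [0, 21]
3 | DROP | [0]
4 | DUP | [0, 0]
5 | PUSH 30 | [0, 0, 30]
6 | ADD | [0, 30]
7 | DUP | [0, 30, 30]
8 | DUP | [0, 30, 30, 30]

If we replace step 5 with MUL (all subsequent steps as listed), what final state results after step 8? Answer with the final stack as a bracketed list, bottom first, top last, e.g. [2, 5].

(re-executing from step 5 with the substitution; state before step 5: [0, 0])
5 | MUL | [0]
6 | ADD | [0]
7 | DUP | [0, 0]
8 | DUP | [0, 0, 0]

[0, 0, 0]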